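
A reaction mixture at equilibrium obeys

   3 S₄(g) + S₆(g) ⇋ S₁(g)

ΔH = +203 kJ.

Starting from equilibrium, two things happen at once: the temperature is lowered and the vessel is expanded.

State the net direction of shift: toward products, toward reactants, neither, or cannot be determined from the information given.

left

The forward reaction is endothermic. Lowering T favours the exothermic direction — shift to the left.
Gas moles: reactants 4, products 1 (Δn_gas = -3). Expansion shifts the system toward the side with more moles of gas — to the left.
All effects act in the same direction — net shift to the left.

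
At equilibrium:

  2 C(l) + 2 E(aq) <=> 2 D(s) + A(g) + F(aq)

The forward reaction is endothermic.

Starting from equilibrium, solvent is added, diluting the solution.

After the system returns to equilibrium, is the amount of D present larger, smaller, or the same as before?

decreases

Dilution lowers every aqueous concentration by the same factor. Δn_aq = 1 − 2 = -1, so the system shifts toward the side with more dissolved moles — to the left.
The net shift is to the left. D is a product, so its amount decreases.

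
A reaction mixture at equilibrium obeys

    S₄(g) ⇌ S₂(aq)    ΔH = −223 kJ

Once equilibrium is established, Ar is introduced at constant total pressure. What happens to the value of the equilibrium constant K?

The equilibrium constant depends only on temperature. This perturbation may move the position of equilibrium, but since T is unchanged, K itself is unchanged.

unchanged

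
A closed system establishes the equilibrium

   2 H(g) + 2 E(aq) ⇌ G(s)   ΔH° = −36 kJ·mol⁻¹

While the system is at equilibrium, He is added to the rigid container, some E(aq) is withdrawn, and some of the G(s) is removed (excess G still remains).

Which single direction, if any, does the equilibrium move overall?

left

At constant volume, adding an inert gas leaves every reacting species' partial pressure unchanged, so Q is unchanged — no shift from this change.
Removing E (aq), a reactant, drives the reaction to the left.
G is a pure solid; its activity is 1 regardless of amount, so Q is unaffected — no shift from this change.
Only the nonzero effect(s) matter; the net shift is to the left.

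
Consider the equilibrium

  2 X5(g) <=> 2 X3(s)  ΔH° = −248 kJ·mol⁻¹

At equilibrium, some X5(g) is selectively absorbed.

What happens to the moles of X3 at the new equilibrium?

decreases

Removing X5 (g), a reactant, drives the reaction to the left.
The net shift is to the left. X3 is a product, so its amount decreases.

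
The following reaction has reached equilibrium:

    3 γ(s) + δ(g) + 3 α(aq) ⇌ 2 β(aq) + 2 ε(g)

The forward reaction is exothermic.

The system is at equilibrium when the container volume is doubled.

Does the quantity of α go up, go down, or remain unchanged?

Gas moles: reactants 1, products 2 (Δn_gas = +1). Expansion shifts the system toward the side with more moles of gas — to the right.
The net shift is to the right. α is a reactant, so its amount decreases.

decreases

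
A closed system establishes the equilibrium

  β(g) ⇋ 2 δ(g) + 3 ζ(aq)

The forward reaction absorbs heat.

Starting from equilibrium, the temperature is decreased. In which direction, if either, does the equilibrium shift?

left

The forward reaction is endothermic. Lowering T favours the exothermic direction — shift to the left.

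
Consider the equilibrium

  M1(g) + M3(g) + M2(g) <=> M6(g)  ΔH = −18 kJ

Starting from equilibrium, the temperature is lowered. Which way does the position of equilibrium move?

The forward reaction is exothermic. Lowering T favours the exothermic direction — shift to the right.

right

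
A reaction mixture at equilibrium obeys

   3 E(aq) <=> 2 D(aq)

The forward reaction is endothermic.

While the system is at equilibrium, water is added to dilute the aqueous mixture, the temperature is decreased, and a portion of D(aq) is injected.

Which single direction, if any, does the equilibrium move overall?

left

Dilution lowers every aqueous concentration by the same factor. Δn_aq = 2 − 3 = -1, so the system shifts toward the side with more dissolved moles — to the left.
The forward reaction is endothermic. Lowering T favours the exothermic direction — shift to the left.
Adding D (aq), a product, drives the reaction to the left.
All effects act in the same direction — net shift to the left.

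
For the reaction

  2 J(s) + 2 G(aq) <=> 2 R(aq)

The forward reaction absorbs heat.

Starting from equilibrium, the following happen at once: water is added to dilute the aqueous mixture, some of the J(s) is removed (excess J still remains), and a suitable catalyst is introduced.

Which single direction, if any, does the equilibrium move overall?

Dilution scales every aqueous concentration by the same factor. Δn_aq = 2 − 2 = 0, so Q is unchanged — no shift.
J is a pure solid; its activity is 1 regardless of amount, so Q is unaffected — no shift from this change.
A catalyst speeds both forward and reverse rates equally; it changes neither Q nor K — no shift from this change.
None of the changes alters Q relative to K, so there is no net shift.

no shift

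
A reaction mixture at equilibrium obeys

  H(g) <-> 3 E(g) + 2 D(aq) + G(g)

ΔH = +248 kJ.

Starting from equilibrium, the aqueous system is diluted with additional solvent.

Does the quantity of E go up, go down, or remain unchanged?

Dilution lowers every aqueous concentration by the same factor. Δn_aq = 2 − 0 = +2, so the system shifts toward the side with more dissolved moles — to the right.
The net shift is to the right. E is a product, so its amount increases.

increases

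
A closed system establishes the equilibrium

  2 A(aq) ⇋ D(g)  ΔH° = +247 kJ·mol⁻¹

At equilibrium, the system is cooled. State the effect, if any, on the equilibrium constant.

decreases

K depends on temperature via the van 't Hoff relation. The forward reaction is endothermic, so lowering T decreases K.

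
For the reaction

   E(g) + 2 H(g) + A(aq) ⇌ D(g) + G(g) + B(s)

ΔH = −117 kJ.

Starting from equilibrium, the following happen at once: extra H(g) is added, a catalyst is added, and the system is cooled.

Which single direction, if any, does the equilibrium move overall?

Adding H (g), a reactant, drives the reaction to the right.
A catalyst speeds both forward and reverse rates equally; it changes neither Q nor K — no shift from this change.
The forward reaction is exothermic. Lowering T favours the exothermic direction — shift to the right.
Only the nonzero effect(s) matter; the net shift is to the right.

right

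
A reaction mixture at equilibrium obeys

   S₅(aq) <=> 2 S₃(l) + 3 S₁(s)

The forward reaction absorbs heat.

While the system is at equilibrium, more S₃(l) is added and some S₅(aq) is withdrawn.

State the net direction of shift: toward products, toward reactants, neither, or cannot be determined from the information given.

left

S₃ is a pure liquid; its activity is 1 regardless of amount, so Q is unaffected — no shift from this change.
Removing S₅ (aq), a reactant, drives the reaction to the left.
Only the nonzero effect(s) matter; the net shift is to the left.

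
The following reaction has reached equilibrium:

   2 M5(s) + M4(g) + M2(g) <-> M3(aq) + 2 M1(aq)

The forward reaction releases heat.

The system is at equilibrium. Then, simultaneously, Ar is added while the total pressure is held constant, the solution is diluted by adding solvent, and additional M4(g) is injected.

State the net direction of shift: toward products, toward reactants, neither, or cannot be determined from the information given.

cannot be determined

Adding inert gas at constant total pressure expands the volume and lowers every reacting partial pressure. With Δn_gas = 0 − 2 = -2, Q moves away from K toward the side with fewer gas moles, so the system shifts toward the side with more gas moles — to the left.
Dilution lowers every aqueous concentration by the same factor. Δn_aq = 3 − 0 = +3, so the system shifts toward the side with more dissolved moles — to the right.
Adding M4 (g), a reactant, drives the reaction to the right.
The individual effects push in opposite directions; without quantitative information the net direction cannot be determined.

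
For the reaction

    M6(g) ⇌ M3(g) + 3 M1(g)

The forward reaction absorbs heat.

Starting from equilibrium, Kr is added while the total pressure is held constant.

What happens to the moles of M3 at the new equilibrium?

Adding inert gas at constant total pressure expands the volume and lowers every reacting partial pressure. With Δn_gas = 4 − 1 = +3, Q moves away from K toward the side with fewer gas moles, so the system shifts toward the side with more gas moles — to the right.
The net shift is to the right. M3 is a product, so its amount increases.

increases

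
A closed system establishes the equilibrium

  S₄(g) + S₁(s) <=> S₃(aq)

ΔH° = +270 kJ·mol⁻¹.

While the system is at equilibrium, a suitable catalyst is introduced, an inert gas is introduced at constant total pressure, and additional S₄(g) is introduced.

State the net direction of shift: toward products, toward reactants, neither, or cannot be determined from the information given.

A catalyst speeds both forward and reverse rates equally; it changes neither Q nor K — no shift from this change.
Adding inert gas at constant total pressure expands the volume and lowers every reacting partial pressure. With Δn_gas = 0 − 1 = -1, Q moves away from K toward the side with fewer gas moles, so the system shifts toward the side with more gas moles — to the left.
Adding S₄ (g), a reactant, drives the reaction to the right.
The individual effects push in opposite directions; without quantitative information the net direction cannot be determined.

cannot be determined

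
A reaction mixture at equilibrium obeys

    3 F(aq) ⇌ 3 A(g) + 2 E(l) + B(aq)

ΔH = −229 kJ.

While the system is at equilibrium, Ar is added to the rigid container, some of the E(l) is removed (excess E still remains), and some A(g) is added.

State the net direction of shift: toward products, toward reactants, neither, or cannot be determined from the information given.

At constant volume, adding an inert gas leaves every reacting species' partial pressure unchanged, so Q is unchanged — no shift from this change.
E is a pure liquid; its activity is 1 regardless of amount, so Q is unaffected — no shift from this change.
Adding A (g), a product, drives the reaction to the left.
Only the nonzero effect(s) matter; the net shift is to the left.

left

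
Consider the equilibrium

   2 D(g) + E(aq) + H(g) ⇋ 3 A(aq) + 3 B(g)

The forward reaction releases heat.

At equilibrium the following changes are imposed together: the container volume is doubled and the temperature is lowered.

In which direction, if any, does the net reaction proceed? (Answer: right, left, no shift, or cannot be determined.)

Gas moles: reactants 3, products 3. Δn_gas = 0, so a volume change leaves Q equal to K — no shift from this change.
The forward reaction is exothermic. Lowering T favours the exothermic direction — shift to the right.
Only the nonzero effect(s) matter; the net shift is to the right.

right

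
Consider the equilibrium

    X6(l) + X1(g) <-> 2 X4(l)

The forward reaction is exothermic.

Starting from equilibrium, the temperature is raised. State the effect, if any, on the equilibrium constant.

decreases

K depends on temperature via the van 't Hoff relation. The forward reaction is exothermic, so raising T decreases K.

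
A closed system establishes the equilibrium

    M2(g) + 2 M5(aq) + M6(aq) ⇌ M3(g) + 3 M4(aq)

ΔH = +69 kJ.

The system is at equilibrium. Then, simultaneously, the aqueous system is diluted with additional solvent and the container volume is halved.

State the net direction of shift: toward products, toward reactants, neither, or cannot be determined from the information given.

no shift

Dilution scales every aqueous concentration by the same factor. Δn_aq = 3 − 3 = 0, so Q is unchanged — no shift.
Gas moles: reactants 1, products 1. Δn_gas = 0, so a volume change leaves Q equal to K — no shift from this change.
None of the changes alters Q relative to K, so there is no net shift.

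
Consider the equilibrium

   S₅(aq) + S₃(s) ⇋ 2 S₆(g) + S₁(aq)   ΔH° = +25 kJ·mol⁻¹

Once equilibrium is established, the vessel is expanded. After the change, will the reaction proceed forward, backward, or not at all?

right

Gas moles: reactants 0, products 2 (Δn_gas = +2). Expansion shifts the system toward the side with more moles of gas — to the right.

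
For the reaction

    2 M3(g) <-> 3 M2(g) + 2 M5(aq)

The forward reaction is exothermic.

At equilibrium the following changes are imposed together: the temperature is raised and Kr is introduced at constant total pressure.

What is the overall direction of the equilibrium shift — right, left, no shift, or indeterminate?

The forward reaction is exothermic. Raising T favours the endothermic direction — shift to the left.
Adding inert gas at constant total pressure expands the volume and lowers every reacting partial pressure. With Δn_gas = 3 − 2 = +1, Q moves away from K toward the side with fewer gas moles, so the system shifts toward the side with more gas moles — to the right.
The individual effects push in opposite directions; without quantitative information the net direction cannot be determined.

cannot be determined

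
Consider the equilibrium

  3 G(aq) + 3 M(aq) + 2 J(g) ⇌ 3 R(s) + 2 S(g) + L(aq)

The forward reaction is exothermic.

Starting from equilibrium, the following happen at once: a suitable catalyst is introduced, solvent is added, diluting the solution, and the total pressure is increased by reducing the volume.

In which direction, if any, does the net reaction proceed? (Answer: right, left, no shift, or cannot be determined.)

left

A catalyst speeds both forward and reverse rates equally; it changes neither Q nor K — no shift from this change.
Dilution lowers every aqueous concentration by the same factor. Δn_aq = 1 − 6 = -5, so the system shifts toward the side with more dissolved moles — to the left.
Gas moles: reactants 2, products 2. Δn_gas = 0, so a volume change leaves Q equal to K — no shift from this change.
Only the nonzero effect(s) matter; the net shift is to the left.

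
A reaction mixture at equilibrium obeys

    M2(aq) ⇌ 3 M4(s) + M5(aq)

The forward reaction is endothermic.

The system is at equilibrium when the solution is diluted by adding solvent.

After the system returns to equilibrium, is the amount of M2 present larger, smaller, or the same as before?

unchanged

Dilution scales every aqueous concentration by the same factor. Δn_aq = 1 − 1 = 0, so Q is unchanged — no shift.
No net shift occurs, so the amount of M2 is unchanged.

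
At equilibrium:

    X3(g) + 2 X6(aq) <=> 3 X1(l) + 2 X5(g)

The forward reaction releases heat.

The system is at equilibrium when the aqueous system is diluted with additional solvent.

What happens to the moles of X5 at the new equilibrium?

decreases

Dilution lowers every aqueous concentration by the same factor. Δn_aq = 0 − 2 = -2, so the system shifts toward the side with more dissolved moles — to the left.
The net shift is to the left. X5 is a product, so its amount decreases.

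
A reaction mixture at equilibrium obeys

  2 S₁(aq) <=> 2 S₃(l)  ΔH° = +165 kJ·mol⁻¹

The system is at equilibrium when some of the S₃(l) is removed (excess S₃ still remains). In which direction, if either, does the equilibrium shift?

S₃ is a pure liquid; its activity is 1 regardless of amount, so Q is unaffected — no shift from this change.

no shift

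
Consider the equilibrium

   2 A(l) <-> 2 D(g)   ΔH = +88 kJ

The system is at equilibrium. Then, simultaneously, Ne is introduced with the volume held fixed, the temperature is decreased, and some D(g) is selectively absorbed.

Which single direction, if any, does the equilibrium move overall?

cannot be determined

At constant volume, adding an inert gas leaves every reacting species' partial pressure unchanged, so Q is unchanged — no shift from this change.
The forward reaction is endothermic. Lowering T favours the exothermic direction — shift to the left.
Removing D (g), a product, drives the reaction to the right.
The individual effects push in opposite directions; without quantitative information the net direction cannot be determined.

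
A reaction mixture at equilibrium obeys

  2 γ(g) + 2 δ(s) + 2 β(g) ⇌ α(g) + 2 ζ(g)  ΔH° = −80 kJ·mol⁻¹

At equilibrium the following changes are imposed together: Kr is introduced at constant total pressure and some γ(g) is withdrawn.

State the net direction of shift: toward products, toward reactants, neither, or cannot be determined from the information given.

Adding inert gas at constant total pressure expands the volume and lowers every reacting partial pressure. With Δn_gas = 3 − 4 = -1, Q moves away from K toward the side with fewer gas moles, so the system shifts toward the side with more gas moles — to the left.
Removing γ (g), a reactant, drives the reaction to the left.
All effects act in the same direction — net shift to the left.

left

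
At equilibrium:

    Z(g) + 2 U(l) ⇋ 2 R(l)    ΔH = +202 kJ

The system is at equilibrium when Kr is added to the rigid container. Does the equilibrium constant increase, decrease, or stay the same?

unchanged

The equilibrium constant depends only on temperature. This perturbation changes neither the position of equilibrium nor K.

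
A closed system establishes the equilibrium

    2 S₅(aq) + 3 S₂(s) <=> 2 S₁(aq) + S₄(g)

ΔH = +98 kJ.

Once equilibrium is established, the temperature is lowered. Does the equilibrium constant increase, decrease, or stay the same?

K depends on temperature via the van 't Hoff relation. The forward reaction is endothermic, so lowering T decreases K.

decreases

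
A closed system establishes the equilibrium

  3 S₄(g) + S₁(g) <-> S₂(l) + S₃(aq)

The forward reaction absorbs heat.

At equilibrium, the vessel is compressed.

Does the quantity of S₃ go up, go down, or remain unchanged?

Gas moles: reactants 4, products 0 (Δn_gas = -4). Compression shifts the system toward the side with fewer moles of gas — to the right.
The net shift is to the right. S₃ is a product, so its amount increases.

increases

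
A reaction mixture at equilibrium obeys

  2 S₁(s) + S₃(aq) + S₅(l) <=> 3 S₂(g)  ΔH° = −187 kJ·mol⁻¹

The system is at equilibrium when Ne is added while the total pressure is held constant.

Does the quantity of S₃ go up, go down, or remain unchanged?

decreases

Adding inert gas at constant total pressure expands the volume and lowers every reacting partial pressure. With Δn_gas = 3 − 0 = +3, Q moves away from K toward the side with fewer gas moles, so the system shifts toward the side with more gas moles — to the right.
The net shift is to the right. S₃ is a reactant, so its amount decreases.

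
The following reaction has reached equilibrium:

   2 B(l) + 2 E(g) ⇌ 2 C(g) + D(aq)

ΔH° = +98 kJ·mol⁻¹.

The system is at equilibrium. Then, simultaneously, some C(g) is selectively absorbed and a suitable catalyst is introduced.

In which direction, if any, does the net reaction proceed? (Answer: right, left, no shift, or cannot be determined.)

right

Removing C (g), a product, drives the reaction to the right.
A catalyst speeds both forward and reverse rates equally; it changes neither Q nor K — no shift from this change.
Only the nonzero effect(s) matter; the net shift is to the right.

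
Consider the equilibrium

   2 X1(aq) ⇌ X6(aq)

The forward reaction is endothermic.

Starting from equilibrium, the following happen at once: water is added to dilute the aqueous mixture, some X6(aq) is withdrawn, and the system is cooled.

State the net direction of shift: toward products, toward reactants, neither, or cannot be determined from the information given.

Dilution lowers every aqueous concentration by the same factor. Δn_aq = 1 − 2 = -1, so the system shifts toward the side with more dissolved moles — to the left.
Removing X6 (aq), a product, drives the reaction to the right.
The forward reaction is endothermic. Lowering T favours the exothermic direction — shift to the left.
The individual effects push in opposite directions; without quantitative information the net direction cannot be determined.

cannot be determined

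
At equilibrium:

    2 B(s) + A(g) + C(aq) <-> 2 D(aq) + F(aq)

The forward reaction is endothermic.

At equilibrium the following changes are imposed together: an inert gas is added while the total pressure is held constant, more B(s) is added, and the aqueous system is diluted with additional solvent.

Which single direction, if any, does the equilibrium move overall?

cannot be determined

Adding inert gas at constant total pressure expands the volume and lowers every reacting partial pressure. With Δn_gas = 0 − 1 = -1, Q moves away from K toward the side with fewer gas moles, so the system shifts toward the side with more gas moles — to the left.
B is a pure solid; its activity is 1 regardless of amount, so Q is unaffected — no shift from this change.
Dilution lowers every aqueous concentration by the same factor. Δn_aq = 3 − 1 = +2, so the system shifts toward the side with more dissolved moles — to the right.
The individual effects push in opposite directions; without quantitative information the net direction cannot be determined.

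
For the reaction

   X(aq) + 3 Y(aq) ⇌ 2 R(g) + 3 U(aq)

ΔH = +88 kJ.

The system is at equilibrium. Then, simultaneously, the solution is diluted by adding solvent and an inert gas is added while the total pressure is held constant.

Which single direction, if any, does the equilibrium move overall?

cannot be determined

Dilution lowers every aqueous concentration by the same factor. Δn_aq = 3 − 4 = -1, so the system shifts toward the side with more dissolved moles — to the left.
Adding inert gas at constant total pressure expands the volume and lowers every reacting partial pressure. With Δn_gas = 2 − 0 = +2, Q moves away from K toward the side with fewer gas moles, so the system shifts toward the side with more gas moles — to the right.
The individual effects push in opposite directions; without quantitative information the net direction cannot be determined.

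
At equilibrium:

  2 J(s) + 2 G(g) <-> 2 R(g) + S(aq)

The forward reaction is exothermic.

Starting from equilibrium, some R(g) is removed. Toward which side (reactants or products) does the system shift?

right

Removing R (g), a product, drives the reaction to the right.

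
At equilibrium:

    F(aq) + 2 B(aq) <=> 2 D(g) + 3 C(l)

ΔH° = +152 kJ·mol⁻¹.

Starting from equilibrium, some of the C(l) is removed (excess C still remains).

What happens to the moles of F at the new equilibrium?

C is a pure liquid; its activity is 1 regardless of amount, so Q is unaffected — no shift from this change.
No net shift occurs, so the amount of F is unchanged.

unchanged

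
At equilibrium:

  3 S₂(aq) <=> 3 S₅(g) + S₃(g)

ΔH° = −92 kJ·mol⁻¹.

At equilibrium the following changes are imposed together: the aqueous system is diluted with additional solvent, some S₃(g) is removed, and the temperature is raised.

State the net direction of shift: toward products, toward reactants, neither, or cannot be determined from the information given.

cannot be determined

Dilution lowers every aqueous concentration by the same factor. Δn_aq = 0 − 3 = -3, so the system shifts toward the side with more dissolved moles — to the left.
Removing S₃ (g), a product, drives the reaction to the right.
The forward reaction is exothermic. Raising T favours the endothermic direction — shift to the left.
The individual effects push in opposite directions; without quantitative information the net direction cannot be determined.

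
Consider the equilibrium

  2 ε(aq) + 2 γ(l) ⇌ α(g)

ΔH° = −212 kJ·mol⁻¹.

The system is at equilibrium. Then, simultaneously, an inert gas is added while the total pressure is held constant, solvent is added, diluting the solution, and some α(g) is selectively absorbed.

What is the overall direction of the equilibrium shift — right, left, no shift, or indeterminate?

cannot be determined

Adding inert gas at constant total pressure expands the volume and lowers every reacting partial pressure. With Δn_gas = 1 − 0 = +1, Q moves away from K toward the side with fewer gas moles, so the system shifts toward the side with more gas moles — to the right.
Dilution lowers every aqueous concentration by the same factor. Δn_aq = 0 − 2 = -2, so the system shifts toward the side with more dissolved moles — to the left.
Removing α (g), a product, drives the reaction to the right.
The individual effects push in opposite directions; without quantitative information the net direction cannot be determined.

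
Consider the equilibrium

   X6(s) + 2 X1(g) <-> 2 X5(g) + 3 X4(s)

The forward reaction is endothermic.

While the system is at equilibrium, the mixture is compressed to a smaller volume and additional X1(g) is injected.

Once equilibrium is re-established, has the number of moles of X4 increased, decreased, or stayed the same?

Gas moles: reactants 2, products 2. Δn_gas = 0, so a volume change leaves Q equal to K — no shift from this change.
Adding X1 (g), a reactant, drives the reaction to the right.
The net shift is to the right. X4 is a product, so its amount increases.

increases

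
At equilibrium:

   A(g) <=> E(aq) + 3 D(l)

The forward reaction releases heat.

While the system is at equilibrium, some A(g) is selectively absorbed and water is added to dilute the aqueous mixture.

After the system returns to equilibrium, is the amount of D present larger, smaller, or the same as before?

Removing A (g), a reactant, drives the reaction to the left.
Dilution lowers every aqueous concentration by the same factor. Δn_aq = 1 − 0 = +1, so the system shifts toward the side with more dissolved moles — to the right.
The two effects oppose each other, so the net shift — and hence the change in D — cannot be determined from the given information.

cannot be determined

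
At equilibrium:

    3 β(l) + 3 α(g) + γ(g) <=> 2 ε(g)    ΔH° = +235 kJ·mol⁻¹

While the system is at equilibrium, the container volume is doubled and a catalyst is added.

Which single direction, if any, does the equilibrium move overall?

left

Gas moles: reactants 4, products 2 (Δn_gas = -2). Expansion shifts the system toward the side with more moles of gas — to the left.
A catalyst speeds both forward and reverse rates equally; it changes neither Q nor K — no shift from this change.
Only the nonzero effect(s) matter; the net shift is to the left.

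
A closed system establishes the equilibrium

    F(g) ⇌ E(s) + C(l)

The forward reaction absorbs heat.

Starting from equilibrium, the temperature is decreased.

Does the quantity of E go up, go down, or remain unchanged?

decreases

The forward reaction is endothermic. Lowering T favours the exothermic direction — shift to the left.
The net shift is to the left. E is a product, so its amount decreases.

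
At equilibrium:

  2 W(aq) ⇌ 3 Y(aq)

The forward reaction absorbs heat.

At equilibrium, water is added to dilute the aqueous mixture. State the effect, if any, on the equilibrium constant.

The equilibrium constant depends only on temperature. This perturbation may move the position of equilibrium, but since T is unchanged, K itself is unchanged.

unchanged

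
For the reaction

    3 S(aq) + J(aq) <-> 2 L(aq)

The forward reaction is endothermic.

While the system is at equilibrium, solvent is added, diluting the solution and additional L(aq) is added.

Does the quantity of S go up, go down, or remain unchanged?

Dilution lowers every aqueous concentration by the same factor. Δn_aq = 2 − 4 = -2, so the system shifts toward the side with more dissolved moles — to the left.
Adding L (aq), a product, drives the reaction to the left.
The net shift is to the left. S is a reactant, so its amount increases.

increases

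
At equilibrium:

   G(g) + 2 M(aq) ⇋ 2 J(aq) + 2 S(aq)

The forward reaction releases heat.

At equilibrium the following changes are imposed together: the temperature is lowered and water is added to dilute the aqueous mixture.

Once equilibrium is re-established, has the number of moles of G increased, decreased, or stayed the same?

The forward reaction is exothermic. Lowering T favours the exothermic direction — shift to the right.
Dilution lowers every aqueous concentration by the same factor. Δn_aq = 4 − 2 = +2, so the system shifts toward the side with more dissolved moles — to the right.
The net shift is to the right. G is a reactant, so its amount decreases.

decreases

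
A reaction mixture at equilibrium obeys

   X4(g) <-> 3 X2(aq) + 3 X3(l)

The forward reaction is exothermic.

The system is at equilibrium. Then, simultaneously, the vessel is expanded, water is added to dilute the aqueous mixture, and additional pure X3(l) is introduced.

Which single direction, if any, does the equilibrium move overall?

Gas moles: reactants 1, products 0 (Δn_gas = -1). Expansion shifts the system toward the side with more moles of gas — to the left.
Dilution lowers every aqueous concentration by the same factor. Δn_aq = 3 − 0 = +3, so the system shifts toward the side with more dissolved moles — to the right.
X3 is a pure liquid; its activity is 1 regardless of amount, so Q is unaffected — no shift from this change.
The individual effects push in opposite directions; without quantitative information the net direction cannot be determined.

cannot be determined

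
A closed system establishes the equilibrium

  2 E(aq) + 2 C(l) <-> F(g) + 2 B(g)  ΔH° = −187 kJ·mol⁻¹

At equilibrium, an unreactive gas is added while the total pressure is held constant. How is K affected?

The equilibrium constant depends only on temperature. This perturbation may move the position of equilibrium, but since T is unchanged, K itself is unchanged.

unchanged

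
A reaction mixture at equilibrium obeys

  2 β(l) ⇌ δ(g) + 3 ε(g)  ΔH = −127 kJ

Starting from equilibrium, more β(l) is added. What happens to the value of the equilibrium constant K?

The equilibrium constant depends only on temperature. This perturbation changes neither the position of equilibrium nor K.

unchanged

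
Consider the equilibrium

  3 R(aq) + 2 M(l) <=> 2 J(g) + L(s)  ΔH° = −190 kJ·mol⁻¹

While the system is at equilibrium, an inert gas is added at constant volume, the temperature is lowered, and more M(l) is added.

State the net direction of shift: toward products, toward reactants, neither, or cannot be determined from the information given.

At constant volume, adding an inert gas leaves every reacting species' partial pressure unchanged, so Q is unchanged — no shift from this change.
The forward reaction is exothermic. Lowering T favours the exothermic direction — shift to the right.
M is a pure liquid; its activity is 1 regardless of amount, so Q is unaffected — no shift from this change.
Only the nonzero effect(s) matter; the net shift is to the right.

right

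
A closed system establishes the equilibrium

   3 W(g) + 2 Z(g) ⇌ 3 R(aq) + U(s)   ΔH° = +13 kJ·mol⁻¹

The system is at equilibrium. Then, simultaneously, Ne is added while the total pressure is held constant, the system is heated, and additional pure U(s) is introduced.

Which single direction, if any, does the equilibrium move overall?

Adding inert gas at constant total pressure expands the volume and lowers every reacting partial pressure. With Δn_gas = 0 − 5 = -5, Q moves away from K toward the side with fewer gas moles, so the system shifts toward the side with more gas moles — to the left.
The forward reaction is endothermic. Raising T favours the endothermic direction — shift to the right.
U is a pure solid; its activity is 1 regardless of amount, so Q is unaffected — no shift from this change.
The individual effects push in opposite directions; without quantitative information the net direction cannot be determined.

cannot be determined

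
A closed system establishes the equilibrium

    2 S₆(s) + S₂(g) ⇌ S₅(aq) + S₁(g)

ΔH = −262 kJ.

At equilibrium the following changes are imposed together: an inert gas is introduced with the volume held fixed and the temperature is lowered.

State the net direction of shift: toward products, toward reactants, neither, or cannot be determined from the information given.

At constant volume, adding an inert gas leaves every reacting species' partial pressure unchanged, so Q is unchanged — no shift from this change.
The forward reaction is exothermic. Lowering T favours the exothermic direction — shift to the right.
Only the nonzero effect(s) matter; the net shift is to the right.

right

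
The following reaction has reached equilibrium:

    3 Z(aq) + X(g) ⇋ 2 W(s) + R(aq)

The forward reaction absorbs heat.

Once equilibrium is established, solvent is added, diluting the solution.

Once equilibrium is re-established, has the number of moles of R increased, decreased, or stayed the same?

decreases

Dilution lowers every aqueous concentration by the same factor. Δn_aq = 1 − 3 = -2, so the system shifts toward the side with more dissolved moles — to the left.
The net shift is to the left. R is a product, so its amount decreases.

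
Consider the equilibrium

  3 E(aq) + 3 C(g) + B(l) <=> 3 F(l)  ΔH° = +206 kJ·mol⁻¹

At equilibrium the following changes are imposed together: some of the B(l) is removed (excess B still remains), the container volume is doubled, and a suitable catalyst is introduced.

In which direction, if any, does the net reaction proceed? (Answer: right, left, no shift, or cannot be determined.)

B is a pure liquid; its activity is 1 regardless of amount, so Q is unaffected — no shift from this change.
Gas moles: reactants 3, products 0 (Δn_gas = -3). Expansion shifts the system toward the side with more moles of gas — to the left.
A catalyst speeds both forward and reverse rates equally; it changes neither Q nor K — no shift from this change.
Only the nonzero effect(s) matter; the net shift is to the left.

left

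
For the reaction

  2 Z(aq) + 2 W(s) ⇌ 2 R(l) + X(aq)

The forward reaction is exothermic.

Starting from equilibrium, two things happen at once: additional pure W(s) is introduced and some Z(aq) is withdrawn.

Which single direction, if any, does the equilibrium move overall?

left

W is a pure solid; its activity is 1 regardless of amount, so Q is unaffected — no shift from this change.
Removing Z (aq), a reactant, drives the reaction to the left.
Only the nonzero effect(s) matter; the net shift is to the left.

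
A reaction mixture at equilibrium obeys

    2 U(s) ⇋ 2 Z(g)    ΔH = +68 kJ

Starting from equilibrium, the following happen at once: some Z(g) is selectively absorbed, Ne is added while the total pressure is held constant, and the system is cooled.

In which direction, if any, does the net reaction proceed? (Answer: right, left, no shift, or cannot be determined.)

Removing Z (g), a product, drives the reaction to the right.
Adding inert gas at constant total pressure expands the volume and lowers every reacting partial pressure. With Δn_gas = 2 − 0 = +2, Q moves away from K toward the side with fewer gas moles, so the system shifts toward the side with more gas moles — to the right.
The forward reaction is endothermic. Lowering T favours the exothermic direction — shift to the left.
The individual effects push in opposite directions; without quantitative information the net direction cannot be determined.

cannot be determined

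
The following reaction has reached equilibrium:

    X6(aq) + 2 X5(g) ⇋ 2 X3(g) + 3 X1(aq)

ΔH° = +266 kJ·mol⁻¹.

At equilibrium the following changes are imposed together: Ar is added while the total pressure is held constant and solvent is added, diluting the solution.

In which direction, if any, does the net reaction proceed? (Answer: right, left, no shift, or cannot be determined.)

Adding inert gas at constant total pressure expands the volume, scaling every reacting partial pressure by the same factor. Δn_gas = 2 − 2 = 0, so Q is unchanged — no shift.
Dilution lowers every aqueous concentration by the same factor. Δn_aq = 3 − 1 = +2, so the system shifts toward the side with more dissolved moles — to the right.
Only the nonzero effect(s) matter; the net shift is to the right.

right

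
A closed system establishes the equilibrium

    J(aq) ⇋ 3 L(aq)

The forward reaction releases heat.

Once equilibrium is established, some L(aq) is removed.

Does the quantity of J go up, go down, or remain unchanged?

Removing L (aq), a product, drives the reaction to the right.
The net shift is to the right. J is a reactant, so its amount decreases.

decreases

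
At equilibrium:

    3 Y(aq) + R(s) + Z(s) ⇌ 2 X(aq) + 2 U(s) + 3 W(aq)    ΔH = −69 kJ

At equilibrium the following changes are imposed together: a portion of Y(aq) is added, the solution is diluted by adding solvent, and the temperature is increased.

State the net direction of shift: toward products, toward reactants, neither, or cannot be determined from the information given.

cannot be determined

Adding Y (aq), a reactant, drives the reaction to the right.
Dilution lowers every aqueous concentration by the same factor. Δn_aq = 5 − 3 = +2, so the system shifts toward the side with more dissolved moles — to the right.
The forward reaction is exothermic. Raising T favours the endothermic direction — shift to the left.
The individual effects push in opposite directions; without quantitative information the net direction cannot be determined.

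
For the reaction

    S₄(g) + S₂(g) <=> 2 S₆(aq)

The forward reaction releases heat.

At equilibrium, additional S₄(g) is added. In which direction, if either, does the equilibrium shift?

right

Adding S₄ (g), a reactant, drives the reaction to the right.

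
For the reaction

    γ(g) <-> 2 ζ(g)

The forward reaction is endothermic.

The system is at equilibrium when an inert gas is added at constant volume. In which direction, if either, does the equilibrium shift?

At constant volume, adding an inert gas leaves every reacting species' partial pressure unchanged, so Q is unchanged — no shift from this change.

no shift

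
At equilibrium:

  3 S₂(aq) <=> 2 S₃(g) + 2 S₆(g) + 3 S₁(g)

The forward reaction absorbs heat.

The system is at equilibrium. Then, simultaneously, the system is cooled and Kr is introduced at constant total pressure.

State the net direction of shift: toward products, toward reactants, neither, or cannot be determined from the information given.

cannot be determined

The forward reaction is endothermic. Lowering T favours the exothermic direction — shift to the left.
Adding inert gas at constant total pressure expands the volume and lowers every reacting partial pressure. With Δn_gas = 7 − 0 = +7, Q moves away from K toward the side with fewer gas moles, so the system shifts toward the side with more gas moles — to the right.
The individual effects push in opposite directions; without quantitative information the net direction cannot be determined.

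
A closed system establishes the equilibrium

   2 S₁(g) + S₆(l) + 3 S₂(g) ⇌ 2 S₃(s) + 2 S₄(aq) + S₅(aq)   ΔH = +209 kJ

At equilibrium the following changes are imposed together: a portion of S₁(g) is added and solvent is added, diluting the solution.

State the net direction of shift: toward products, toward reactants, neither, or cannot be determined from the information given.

Adding S₁ (g), a reactant, drives the reaction to the right.
Dilution lowers every aqueous concentration by the same factor. Δn_aq = 3 − 0 = +3, so the system shifts toward the side with more dissolved moles — to the right.
All effects act in the same direction — net shift to the right.

right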